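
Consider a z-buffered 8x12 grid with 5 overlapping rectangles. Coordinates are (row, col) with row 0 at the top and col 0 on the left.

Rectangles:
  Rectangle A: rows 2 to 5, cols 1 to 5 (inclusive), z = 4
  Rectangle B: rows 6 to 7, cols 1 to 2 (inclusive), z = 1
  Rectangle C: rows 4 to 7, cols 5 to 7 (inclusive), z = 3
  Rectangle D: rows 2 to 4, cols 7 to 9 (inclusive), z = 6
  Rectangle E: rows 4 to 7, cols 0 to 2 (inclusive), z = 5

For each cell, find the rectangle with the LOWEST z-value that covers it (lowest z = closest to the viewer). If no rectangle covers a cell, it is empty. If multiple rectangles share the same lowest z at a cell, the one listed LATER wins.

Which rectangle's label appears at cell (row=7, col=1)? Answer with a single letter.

Check cell (7,1):
  A: rows 2-5 cols 1-5 -> outside (row miss)
  B: rows 6-7 cols 1-2 z=1 -> covers; best now B (z=1)
  C: rows 4-7 cols 5-7 -> outside (col miss)
  D: rows 2-4 cols 7-9 -> outside (row miss)
  E: rows 4-7 cols 0-2 z=5 -> covers; best now B (z=1)
Winner: B at z=1

Answer: B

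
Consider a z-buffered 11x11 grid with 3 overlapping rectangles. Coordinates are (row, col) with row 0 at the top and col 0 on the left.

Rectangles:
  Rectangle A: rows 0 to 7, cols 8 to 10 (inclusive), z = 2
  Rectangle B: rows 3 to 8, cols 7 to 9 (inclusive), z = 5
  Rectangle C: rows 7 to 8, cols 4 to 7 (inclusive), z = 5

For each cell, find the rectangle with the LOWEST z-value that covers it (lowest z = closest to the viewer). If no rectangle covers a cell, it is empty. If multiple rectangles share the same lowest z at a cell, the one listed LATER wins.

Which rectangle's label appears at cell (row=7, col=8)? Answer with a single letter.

Check cell (7,8):
  A: rows 0-7 cols 8-10 z=2 -> covers; best now A (z=2)
  B: rows 3-8 cols 7-9 z=5 -> covers; best now A (z=2)
  C: rows 7-8 cols 4-7 -> outside (col miss)
Winner: A at z=2

Answer: A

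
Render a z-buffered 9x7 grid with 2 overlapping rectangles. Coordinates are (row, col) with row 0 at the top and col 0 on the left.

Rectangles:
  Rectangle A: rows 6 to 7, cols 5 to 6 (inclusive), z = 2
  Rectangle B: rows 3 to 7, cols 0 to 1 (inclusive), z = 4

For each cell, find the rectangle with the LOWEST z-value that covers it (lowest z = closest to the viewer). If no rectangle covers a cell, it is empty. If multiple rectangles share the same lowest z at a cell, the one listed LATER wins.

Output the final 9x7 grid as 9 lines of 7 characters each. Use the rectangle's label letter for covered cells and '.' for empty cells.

.......
.......
.......
BB.....
BB.....
BB.....
BB...AA
BB...AA
.......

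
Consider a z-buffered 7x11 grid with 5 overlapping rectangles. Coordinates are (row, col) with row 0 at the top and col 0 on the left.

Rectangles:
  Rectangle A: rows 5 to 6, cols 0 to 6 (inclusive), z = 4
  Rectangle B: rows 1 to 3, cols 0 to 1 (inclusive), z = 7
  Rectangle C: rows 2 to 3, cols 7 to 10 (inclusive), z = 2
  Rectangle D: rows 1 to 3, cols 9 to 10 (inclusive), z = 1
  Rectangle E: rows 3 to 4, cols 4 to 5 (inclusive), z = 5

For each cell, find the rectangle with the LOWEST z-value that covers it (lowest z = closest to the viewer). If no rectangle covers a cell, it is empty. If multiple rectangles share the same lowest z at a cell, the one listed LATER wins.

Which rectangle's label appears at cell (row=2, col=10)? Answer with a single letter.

Answer: D

Derivation:
Check cell (2,10):
  A: rows 5-6 cols 0-6 -> outside (row miss)
  B: rows 1-3 cols 0-1 -> outside (col miss)
  C: rows 2-3 cols 7-10 z=2 -> covers; best now C (z=2)
  D: rows 1-3 cols 9-10 z=1 -> covers; best now D (z=1)
  E: rows 3-4 cols 4-5 -> outside (row miss)
Winner: D at z=1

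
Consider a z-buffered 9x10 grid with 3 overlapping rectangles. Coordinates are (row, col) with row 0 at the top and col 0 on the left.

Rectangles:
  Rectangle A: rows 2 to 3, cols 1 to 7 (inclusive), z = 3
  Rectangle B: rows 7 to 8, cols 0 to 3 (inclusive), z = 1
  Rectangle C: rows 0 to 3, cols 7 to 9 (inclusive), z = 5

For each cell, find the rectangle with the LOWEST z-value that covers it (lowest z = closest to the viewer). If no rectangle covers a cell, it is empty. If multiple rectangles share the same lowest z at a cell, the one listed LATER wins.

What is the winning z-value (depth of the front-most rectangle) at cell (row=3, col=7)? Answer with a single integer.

Check cell (3,7):
  A: rows 2-3 cols 1-7 z=3 -> covers; best now A (z=3)
  B: rows 7-8 cols 0-3 -> outside (row miss)
  C: rows 0-3 cols 7-9 z=5 -> covers; best now A (z=3)
Winner: A at z=3

Answer: 3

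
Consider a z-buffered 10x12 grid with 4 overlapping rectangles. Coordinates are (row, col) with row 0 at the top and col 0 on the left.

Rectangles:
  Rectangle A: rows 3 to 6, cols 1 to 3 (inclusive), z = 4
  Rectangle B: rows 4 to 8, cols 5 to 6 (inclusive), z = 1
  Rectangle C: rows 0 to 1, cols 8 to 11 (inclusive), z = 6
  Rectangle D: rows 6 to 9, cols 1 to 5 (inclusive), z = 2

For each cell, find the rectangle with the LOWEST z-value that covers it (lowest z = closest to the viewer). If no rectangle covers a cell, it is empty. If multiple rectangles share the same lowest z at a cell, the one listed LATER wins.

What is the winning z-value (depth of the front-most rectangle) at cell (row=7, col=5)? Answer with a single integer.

Answer: 1

Derivation:
Check cell (7,5):
  A: rows 3-6 cols 1-3 -> outside (row miss)
  B: rows 4-8 cols 5-6 z=1 -> covers; best now B (z=1)
  C: rows 0-1 cols 8-11 -> outside (row miss)
  D: rows 6-9 cols 1-5 z=2 -> covers; best now B (z=1)
Winner: B at z=1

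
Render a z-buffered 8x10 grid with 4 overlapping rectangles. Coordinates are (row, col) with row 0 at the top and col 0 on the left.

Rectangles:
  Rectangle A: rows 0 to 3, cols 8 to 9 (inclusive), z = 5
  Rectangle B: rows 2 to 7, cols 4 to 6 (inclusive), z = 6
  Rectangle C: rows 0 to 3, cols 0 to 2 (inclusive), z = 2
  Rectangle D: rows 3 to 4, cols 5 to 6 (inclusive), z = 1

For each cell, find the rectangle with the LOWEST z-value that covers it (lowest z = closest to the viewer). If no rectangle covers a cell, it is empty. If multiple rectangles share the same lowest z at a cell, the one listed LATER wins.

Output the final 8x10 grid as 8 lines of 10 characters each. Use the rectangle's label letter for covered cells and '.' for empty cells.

CCC.....AA
CCC.....AA
CCC.BBB.AA
CCC.BDD.AA
....BDD...
....BBB...
....BBB...
....BBB...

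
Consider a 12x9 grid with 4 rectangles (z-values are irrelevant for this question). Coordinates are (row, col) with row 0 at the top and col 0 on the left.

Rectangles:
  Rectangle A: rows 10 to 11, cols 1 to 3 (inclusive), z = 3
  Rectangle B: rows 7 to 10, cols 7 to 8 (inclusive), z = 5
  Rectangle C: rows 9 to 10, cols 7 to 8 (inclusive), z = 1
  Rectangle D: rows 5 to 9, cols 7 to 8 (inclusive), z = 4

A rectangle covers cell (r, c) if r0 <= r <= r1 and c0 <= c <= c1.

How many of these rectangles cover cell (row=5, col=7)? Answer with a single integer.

Answer: 1

Derivation:
Check cell (5,7):
  A: rows 10-11 cols 1-3 -> outside (row miss)
  B: rows 7-10 cols 7-8 -> outside (row miss)
  C: rows 9-10 cols 7-8 -> outside (row miss)
  D: rows 5-9 cols 7-8 -> covers
Count covering = 1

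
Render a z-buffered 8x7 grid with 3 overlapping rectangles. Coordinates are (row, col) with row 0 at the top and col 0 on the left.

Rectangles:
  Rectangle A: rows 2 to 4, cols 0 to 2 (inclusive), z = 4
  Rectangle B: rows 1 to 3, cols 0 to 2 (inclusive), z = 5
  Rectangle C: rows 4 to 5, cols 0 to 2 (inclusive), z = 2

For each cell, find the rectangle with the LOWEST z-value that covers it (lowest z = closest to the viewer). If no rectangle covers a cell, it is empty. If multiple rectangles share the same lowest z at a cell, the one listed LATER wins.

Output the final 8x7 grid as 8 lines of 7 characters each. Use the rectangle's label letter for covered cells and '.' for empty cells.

.......
BBB....
AAA....
AAA....
CCC....
CCC....
.......
.......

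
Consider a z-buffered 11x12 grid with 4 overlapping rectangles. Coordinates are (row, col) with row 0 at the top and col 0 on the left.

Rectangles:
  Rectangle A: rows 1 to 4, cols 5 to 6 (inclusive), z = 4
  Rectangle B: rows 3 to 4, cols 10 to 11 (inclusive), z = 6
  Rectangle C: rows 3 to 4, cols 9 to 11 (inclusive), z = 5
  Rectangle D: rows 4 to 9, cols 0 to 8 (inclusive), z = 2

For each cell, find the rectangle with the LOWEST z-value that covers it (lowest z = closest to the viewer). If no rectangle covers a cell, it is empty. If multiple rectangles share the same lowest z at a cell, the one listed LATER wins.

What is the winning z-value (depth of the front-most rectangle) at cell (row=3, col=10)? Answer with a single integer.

Check cell (3,10):
  A: rows 1-4 cols 5-6 -> outside (col miss)
  B: rows 3-4 cols 10-11 z=6 -> covers; best now B (z=6)
  C: rows 3-4 cols 9-11 z=5 -> covers; best now C (z=5)
  D: rows 4-9 cols 0-8 -> outside (row miss)
Winner: C at z=5

Answer: 5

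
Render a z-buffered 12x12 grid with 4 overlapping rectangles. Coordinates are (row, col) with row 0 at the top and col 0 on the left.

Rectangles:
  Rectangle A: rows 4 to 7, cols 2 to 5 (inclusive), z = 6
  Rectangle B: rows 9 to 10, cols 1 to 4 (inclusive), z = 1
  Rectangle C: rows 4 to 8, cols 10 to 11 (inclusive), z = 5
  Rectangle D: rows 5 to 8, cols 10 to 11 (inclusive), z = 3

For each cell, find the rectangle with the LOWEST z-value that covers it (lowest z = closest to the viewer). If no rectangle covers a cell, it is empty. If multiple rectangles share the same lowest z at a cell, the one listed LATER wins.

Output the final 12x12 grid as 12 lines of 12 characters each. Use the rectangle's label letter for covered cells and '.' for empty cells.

............
............
............
............
..AAAA....CC
..AAAA....DD
..AAAA....DD
..AAAA....DD
..........DD
.BBBB.......
.BBBB.......
............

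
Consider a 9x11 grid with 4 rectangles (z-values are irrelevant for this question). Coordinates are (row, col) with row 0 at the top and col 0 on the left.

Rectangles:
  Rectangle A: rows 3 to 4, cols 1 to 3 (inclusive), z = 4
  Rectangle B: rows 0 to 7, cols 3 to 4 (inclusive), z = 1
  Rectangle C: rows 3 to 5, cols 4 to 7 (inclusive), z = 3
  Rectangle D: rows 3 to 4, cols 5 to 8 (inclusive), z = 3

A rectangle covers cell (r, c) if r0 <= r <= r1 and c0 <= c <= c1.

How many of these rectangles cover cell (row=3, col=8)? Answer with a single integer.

Check cell (3,8):
  A: rows 3-4 cols 1-3 -> outside (col miss)
  B: rows 0-7 cols 3-4 -> outside (col miss)
  C: rows 3-5 cols 4-7 -> outside (col miss)
  D: rows 3-4 cols 5-8 -> covers
Count covering = 1

Answer: 1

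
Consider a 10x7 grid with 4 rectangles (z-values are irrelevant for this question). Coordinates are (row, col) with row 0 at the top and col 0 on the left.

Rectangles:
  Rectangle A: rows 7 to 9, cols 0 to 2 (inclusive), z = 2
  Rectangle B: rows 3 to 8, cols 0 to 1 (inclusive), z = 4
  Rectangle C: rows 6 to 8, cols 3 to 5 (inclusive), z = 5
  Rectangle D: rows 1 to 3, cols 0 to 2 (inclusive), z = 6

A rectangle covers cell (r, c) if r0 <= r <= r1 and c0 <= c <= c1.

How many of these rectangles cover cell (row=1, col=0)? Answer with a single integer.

Check cell (1,0):
  A: rows 7-9 cols 0-2 -> outside (row miss)
  B: rows 3-8 cols 0-1 -> outside (row miss)
  C: rows 6-8 cols 3-5 -> outside (row miss)
  D: rows 1-3 cols 0-2 -> covers
Count covering = 1

Answer: 1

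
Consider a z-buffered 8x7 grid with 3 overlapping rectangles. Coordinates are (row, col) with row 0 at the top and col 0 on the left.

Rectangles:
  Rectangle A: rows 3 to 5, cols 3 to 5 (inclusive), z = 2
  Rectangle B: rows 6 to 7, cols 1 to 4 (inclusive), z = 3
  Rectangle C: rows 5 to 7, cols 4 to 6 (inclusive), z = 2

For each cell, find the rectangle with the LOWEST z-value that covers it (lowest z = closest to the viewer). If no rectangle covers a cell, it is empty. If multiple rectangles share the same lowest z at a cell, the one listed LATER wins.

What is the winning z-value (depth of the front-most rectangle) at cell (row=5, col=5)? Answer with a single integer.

Answer: 2

Derivation:
Check cell (5,5):
  A: rows 3-5 cols 3-5 z=2 -> covers; best now A (z=2)
  B: rows 6-7 cols 1-4 -> outside (row miss)
  C: rows 5-7 cols 4-6 z=2 -> covers; best now C (z=2)
Winner: C at z=2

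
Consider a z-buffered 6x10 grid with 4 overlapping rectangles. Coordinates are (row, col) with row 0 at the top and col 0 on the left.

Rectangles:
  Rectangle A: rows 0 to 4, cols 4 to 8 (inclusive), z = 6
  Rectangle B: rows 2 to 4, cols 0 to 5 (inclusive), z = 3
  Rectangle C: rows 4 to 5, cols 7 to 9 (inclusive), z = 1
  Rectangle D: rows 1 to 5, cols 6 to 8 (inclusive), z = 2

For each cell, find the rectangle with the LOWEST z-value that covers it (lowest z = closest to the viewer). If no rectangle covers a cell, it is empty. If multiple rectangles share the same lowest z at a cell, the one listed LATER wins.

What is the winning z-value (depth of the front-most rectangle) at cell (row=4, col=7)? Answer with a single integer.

Check cell (4,7):
  A: rows 0-4 cols 4-8 z=6 -> covers; best now A (z=6)
  B: rows 2-4 cols 0-5 -> outside (col miss)
  C: rows 4-5 cols 7-9 z=1 -> covers; best now C (z=1)
  D: rows 1-5 cols 6-8 z=2 -> covers; best now C (z=1)
Winner: C at z=1

Answer: 1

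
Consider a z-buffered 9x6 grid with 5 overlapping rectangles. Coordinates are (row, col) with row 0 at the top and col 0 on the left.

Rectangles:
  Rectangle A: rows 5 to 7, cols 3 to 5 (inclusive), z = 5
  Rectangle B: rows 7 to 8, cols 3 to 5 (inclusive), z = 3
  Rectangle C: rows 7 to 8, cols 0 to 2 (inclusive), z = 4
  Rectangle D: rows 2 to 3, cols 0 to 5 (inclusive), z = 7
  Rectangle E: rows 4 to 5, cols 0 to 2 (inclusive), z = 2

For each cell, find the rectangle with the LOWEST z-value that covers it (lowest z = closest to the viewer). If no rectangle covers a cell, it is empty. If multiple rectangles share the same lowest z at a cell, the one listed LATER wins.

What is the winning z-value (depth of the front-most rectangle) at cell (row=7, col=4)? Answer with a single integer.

Check cell (7,4):
  A: rows 5-7 cols 3-5 z=5 -> covers; best now A (z=5)
  B: rows 7-8 cols 3-5 z=3 -> covers; best now B (z=3)
  C: rows 7-8 cols 0-2 -> outside (col miss)
  D: rows 2-3 cols 0-5 -> outside (row miss)
  E: rows 4-5 cols 0-2 -> outside (row miss)
Winner: B at z=3

Answer: 3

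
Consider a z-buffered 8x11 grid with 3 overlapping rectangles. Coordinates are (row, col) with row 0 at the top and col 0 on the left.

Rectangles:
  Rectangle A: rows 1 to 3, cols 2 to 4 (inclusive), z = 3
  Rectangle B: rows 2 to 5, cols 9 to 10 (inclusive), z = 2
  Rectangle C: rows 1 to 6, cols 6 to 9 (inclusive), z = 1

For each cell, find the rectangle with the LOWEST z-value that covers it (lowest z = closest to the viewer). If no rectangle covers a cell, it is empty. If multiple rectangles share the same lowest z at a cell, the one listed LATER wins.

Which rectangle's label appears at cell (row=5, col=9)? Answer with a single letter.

Check cell (5,9):
  A: rows 1-3 cols 2-4 -> outside (row miss)
  B: rows 2-5 cols 9-10 z=2 -> covers; best now B (z=2)
  C: rows 1-6 cols 6-9 z=1 -> covers; best now C (z=1)
Winner: C at z=1

Answer: C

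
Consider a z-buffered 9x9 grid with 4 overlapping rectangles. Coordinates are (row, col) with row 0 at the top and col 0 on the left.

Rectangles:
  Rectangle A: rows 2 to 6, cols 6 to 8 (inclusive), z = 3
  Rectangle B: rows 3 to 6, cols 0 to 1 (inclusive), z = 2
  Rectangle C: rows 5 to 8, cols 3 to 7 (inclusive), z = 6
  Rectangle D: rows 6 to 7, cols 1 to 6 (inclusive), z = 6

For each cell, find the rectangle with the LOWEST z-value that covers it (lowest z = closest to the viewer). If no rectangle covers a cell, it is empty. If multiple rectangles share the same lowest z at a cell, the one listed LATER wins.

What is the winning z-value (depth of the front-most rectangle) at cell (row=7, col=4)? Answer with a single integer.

Answer: 6

Derivation:
Check cell (7,4):
  A: rows 2-6 cols 6-8 -> outside (row miss)
  B: rows 3-6 cols 0-1 -> outside (row miss)
  C: rows 5-8 cols 3-7 z=6 -> covers; best now C (z=6)
  D: rows 6-7 cols 1-6 z=6 -> covers; best now D (z=6)
Winner: D at z=6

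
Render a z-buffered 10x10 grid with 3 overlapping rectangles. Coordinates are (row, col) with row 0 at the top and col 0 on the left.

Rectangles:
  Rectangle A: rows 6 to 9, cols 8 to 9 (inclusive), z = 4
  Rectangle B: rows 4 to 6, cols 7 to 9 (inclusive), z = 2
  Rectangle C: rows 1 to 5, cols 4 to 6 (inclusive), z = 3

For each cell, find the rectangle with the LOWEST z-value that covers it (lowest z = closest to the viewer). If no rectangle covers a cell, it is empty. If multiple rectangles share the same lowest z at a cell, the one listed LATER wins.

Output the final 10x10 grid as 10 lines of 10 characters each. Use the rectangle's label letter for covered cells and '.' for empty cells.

..........
....CCC...
....CCC...
....CCC...
....CCCBBB
....CCCBBB
.......BBB
........AA
........AA
........AA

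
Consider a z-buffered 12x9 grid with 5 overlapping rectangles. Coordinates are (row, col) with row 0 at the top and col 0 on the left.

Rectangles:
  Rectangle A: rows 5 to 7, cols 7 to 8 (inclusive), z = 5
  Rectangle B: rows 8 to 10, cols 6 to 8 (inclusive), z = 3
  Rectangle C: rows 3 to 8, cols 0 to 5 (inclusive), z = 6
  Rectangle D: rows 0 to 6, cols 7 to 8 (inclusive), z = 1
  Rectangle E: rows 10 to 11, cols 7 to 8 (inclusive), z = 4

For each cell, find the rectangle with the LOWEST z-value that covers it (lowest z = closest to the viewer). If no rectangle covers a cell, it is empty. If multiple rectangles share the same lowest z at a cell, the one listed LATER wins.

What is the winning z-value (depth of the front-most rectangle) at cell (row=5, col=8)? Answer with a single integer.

Answer: 1

Derivation:
Check cell (5,8):
  A: rows 5-7 cols 7-8 z=5 -> covers; best now A (z=5)
  B: rows 8-10 cols 6-8 -> outside (row miss)
  C: rows 3-8 cols 0-5 -> outside (col miss)
  D: rows 0-6 cols 7-8 z=1 -> covers; best now D (z=1)
  E: rows 10-11 cols 7-8 -> outside (row miss)
Winner: D at z=1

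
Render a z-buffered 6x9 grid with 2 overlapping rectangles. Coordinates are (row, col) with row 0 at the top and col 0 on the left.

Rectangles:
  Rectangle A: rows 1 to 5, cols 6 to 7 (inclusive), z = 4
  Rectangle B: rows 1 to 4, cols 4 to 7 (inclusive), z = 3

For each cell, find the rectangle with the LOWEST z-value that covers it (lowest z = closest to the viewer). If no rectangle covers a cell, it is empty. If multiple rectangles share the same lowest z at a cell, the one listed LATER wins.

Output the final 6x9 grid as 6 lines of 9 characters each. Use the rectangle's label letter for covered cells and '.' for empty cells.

.........
....BBBB.
....BBBB.
....BBBB.
....BBBB.
......AA.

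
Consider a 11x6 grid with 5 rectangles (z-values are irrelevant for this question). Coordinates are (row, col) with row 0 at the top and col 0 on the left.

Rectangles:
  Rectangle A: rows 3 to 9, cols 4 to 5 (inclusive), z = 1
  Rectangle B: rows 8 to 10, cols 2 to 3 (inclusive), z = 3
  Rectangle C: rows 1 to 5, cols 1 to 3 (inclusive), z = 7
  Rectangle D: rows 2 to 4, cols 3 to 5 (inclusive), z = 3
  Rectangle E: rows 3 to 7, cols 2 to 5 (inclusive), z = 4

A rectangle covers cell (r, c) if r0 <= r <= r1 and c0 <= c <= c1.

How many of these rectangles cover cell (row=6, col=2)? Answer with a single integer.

Answer: 1

Derivation:
Check cell (6,2):
  A: rows 3-9 cols 4-5 -> outside (col miss)
  B: rows 8-10 cols 2-3 -> outside (row miss)
  C: rows 1-5 cols 1-3 -> outside (row miss)
  D: rows 2-4 cols 3-5 -> outside (row miss)
  E: rows 3-7 cols 2-5 -> covers
Count covering = 1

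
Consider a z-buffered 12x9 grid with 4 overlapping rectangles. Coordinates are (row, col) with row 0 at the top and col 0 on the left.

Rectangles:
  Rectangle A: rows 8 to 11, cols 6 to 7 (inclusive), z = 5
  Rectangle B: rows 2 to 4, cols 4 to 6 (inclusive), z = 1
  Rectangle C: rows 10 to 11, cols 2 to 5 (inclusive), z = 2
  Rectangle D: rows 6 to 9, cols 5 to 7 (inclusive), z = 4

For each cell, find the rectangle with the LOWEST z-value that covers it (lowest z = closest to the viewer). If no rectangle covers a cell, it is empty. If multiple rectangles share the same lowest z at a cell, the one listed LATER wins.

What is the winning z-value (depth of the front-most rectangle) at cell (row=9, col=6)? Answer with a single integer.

Answer: 4

Derivation:
Check cell (9,6):
  A: rows 8-11 cols 6-7 z=5 -> covers; best now A (z=5)
  B: rows 2-4 cols 4-6 -> outside (row miss)
  C: rows 10-11 cols 2-5 -> outside (row miss)
  D: rows 6-9 cols 5-7 z=4 -> covers; best now D (z=4)
Winner: D at z=4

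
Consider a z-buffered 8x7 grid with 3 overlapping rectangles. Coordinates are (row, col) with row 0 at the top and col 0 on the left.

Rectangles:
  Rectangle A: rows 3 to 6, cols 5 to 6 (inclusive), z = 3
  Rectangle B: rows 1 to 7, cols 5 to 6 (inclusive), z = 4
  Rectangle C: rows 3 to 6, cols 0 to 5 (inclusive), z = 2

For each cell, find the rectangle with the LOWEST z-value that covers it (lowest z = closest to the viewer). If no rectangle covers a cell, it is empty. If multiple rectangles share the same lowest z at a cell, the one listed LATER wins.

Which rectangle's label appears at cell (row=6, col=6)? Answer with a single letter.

Answer: A

Derivation:
Check cell (6,6):
  A: rows 3-6 cols 5-6 z=3 -> covers; best now A (z=3)
  B: rows 1-7 cols 5-6 z=4 -> covers; best now A (z=3)
  C: rows 3-6 cols 0-5 -> outside (col miss)
Winner: A at z=3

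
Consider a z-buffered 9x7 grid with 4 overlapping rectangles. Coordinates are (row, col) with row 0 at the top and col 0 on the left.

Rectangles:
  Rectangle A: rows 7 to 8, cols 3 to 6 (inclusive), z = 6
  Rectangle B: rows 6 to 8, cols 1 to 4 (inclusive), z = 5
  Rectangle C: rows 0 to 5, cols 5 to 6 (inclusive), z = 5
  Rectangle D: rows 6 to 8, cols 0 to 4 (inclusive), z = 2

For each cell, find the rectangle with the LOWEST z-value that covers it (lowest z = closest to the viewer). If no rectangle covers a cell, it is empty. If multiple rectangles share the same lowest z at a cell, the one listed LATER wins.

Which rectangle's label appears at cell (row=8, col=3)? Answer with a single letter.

Check cell (8,3):
  A: rows 7-8 cols 3-6 z=6 -> covers; best now A (z=6)
  B: rows 6-8 cols 1-4 z=5 -> covers; best now B (z=5)
  C: rows 0-5 cols 5-6 -> outside (row miss)
  D: rows 6-8 cols 0-4 z=2 -> covers; best now D (z=2)
Winner: D at z=2

Answer: D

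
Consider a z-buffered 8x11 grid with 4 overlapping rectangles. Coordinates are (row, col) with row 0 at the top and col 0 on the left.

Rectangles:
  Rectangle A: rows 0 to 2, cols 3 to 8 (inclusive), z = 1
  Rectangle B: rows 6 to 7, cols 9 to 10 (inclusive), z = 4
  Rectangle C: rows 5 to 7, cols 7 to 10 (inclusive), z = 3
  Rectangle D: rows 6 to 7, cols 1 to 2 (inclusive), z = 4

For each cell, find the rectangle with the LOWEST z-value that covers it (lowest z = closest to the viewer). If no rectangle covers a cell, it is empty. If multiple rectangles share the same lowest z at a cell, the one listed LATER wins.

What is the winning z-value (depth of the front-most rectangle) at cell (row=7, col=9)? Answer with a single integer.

Answer: 3

Derivation:
Check cell (7,9):
  A: rows 0-2 cols 3-8 -> outside (row miss)
  B: rows 6-7 cols 9-10 z=4 -> covers; best now B (z=4)
  C: rows 5-7 cols 7-10 z=3 -> covers; best now C (z=3)
  D: rows 6-7 cols 1-2 -> outside (col miss)
Winner: C at z=3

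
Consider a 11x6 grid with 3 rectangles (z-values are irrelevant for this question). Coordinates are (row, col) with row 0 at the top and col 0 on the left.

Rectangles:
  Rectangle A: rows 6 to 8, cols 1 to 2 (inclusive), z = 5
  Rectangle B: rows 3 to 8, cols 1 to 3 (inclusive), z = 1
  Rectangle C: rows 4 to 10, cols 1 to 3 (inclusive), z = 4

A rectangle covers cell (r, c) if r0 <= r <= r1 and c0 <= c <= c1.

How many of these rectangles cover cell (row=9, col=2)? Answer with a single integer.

Answer: 1

Derivation:
Check cell (9,2):
  A: rows 6-8 cols 1-2 -> outside (row miss)
  B: rows 3-8 cols 1-3 -> outside (row miss)
  C: rows 4-10 cols 1-3 -> covers
Count covering = 1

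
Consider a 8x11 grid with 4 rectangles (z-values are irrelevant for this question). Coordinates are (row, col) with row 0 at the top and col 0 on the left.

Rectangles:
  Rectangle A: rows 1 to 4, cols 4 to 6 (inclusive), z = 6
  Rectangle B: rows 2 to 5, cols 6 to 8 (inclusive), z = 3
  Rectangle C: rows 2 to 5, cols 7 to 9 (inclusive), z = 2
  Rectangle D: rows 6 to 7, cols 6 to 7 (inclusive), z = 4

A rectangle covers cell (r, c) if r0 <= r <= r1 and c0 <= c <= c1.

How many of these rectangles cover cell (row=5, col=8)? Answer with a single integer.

Check cell (5,8):
  A: rows 1-4 cols 4-6 -> outside (row miss)
  B: rows 2-5 cols 6-8 -> covers
  C: rows 2-5 cols 7-9 -> covers
  D: rows 6-7 cols 6-7 -> outside (row miss)
Count covering = 2

Answer: 2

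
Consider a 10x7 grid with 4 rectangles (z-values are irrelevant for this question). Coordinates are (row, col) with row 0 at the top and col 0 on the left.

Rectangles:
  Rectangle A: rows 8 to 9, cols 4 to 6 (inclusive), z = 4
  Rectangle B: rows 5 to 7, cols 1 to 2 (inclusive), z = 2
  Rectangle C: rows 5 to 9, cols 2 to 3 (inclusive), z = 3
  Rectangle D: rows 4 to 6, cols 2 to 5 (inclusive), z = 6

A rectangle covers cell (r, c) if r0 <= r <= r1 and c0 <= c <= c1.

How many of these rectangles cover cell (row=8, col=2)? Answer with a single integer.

Check cell (8,2):
  A: rows 8-9 cols 4-6 -> outside (col miss)
  B: rows 5-7 cols 1-2 -> outside (row miss)
  C: rows 5-9 cols 2-3 -> covers
  D: rows 4-6 cols 2-5 -> outside (row miss)
Count covering = 1

Answer: 1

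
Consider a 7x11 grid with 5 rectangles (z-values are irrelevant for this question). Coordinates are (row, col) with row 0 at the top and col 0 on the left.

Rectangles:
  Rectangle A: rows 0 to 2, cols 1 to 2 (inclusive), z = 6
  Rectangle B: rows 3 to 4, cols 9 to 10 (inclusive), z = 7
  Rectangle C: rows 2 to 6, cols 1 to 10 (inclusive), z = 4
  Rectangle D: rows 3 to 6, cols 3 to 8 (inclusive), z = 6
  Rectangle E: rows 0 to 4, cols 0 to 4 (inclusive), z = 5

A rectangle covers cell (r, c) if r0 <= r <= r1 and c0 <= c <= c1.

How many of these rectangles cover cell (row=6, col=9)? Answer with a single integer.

Check cell (6,9):
  A: rows 0-2 cols 1-2 -> outside (row miss)
  B: rows 3-4 cols 9-10 -> outside (row miss)
  C: rows 2-6 cols 1-10 -> covers
  D: rows 3-6 cols 3-8 -> outside (col miss)
  E: rows 0-4 cols 0-4 -> outside (row miss)
Count covering = 1

Answer: 1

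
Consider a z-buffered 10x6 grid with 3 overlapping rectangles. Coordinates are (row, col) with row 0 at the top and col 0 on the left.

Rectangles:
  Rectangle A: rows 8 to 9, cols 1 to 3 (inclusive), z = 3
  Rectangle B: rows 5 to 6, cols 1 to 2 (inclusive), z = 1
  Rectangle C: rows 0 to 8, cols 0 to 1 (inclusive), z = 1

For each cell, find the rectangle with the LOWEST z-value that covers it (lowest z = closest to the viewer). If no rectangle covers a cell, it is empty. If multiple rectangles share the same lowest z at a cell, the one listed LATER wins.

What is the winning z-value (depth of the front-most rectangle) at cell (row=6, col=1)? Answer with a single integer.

Check cell (6,1):
  A: rows 8-9 cols 1-3 -> outside (row miss)
  B: rows 5-6 cols 1-2 z=1 -> covers; best now B (z=1)
  C: rows 0-8 cols 0-1 z=1 -> covers; best now C (z=1)
Winner: C at z=1

Answer: 1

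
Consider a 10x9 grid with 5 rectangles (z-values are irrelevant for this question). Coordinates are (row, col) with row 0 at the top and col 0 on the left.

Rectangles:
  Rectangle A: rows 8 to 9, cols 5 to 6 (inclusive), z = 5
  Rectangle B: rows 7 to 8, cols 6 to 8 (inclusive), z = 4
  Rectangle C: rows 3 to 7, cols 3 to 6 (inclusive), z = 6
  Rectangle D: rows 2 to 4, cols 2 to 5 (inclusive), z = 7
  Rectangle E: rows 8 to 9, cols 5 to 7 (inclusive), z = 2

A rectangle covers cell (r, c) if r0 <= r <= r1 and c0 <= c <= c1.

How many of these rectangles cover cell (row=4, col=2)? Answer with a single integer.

Check cell (4,2):
  A: rows 8-9 cols 5-6 -> outside (row miss)
  B: rows 7-8 cols 6-8 -> outside (row miss)
  C: rows 3-7 cols 3-6 -> outside (col miss)
  D: rows 2-4 cols 2-5 -> covers
  E: rows 8-9 cols 5-7 -> outside (row miss)
Count covering = 1

Answer: 1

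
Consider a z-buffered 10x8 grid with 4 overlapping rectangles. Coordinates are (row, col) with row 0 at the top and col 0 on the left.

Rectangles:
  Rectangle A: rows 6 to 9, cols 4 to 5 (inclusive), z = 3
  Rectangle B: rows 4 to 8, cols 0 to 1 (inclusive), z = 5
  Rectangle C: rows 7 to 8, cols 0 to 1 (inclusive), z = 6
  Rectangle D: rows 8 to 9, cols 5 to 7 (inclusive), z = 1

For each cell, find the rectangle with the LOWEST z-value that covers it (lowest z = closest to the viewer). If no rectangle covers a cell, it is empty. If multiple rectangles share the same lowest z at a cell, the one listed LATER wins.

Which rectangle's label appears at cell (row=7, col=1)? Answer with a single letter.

Check cell (7,1):
  A: rows 6-9 cols 4-5 -> outside (col miss)
  B: rows 4-8 cols 0-1 z=5 -> covers; best now B (z=5)
  C: rows 7-8 cols 0-1 z=6 -> covers; best now B (z=5)
  D: rows 8-9 cols 5-7 -> outside (row miss)
Winner: B at z=5

Answer: B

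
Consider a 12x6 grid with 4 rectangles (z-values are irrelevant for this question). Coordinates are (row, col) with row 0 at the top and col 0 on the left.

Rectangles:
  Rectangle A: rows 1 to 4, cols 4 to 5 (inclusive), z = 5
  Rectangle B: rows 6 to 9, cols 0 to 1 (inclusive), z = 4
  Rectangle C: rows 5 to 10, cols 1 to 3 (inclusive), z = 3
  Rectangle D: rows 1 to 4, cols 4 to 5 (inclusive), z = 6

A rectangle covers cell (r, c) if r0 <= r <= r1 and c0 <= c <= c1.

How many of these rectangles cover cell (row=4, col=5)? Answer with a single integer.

Answer: 2

Derivation:
Check cell (4,5):
  A: rows 1-4 cols 4-5 -> covers
  B: rows 6-9 cols 0-1 -> outside (row miss)
  C: rows 5-10 cols 1-3 -> outside (row miss)
  D: rows 1-4 cols 4-5 -> covers
Count covering = 2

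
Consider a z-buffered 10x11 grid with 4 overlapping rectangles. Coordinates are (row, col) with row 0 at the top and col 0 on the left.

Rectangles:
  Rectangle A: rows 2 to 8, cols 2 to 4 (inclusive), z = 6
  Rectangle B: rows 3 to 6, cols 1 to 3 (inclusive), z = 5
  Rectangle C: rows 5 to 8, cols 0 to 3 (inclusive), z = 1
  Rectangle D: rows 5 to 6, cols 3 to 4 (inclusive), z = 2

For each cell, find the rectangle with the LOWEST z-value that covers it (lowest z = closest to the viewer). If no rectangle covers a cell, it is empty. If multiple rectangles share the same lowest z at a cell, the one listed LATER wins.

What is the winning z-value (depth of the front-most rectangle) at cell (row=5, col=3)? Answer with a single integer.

Answer: 1

Derivation:
Check cell (5,3):
  A: rows 2-8 cols 2-4 z=6 -> covers; best now A (z=6)
  B: rows 3-6 cols 1-3 z=5 -> covers; best now B (z=5)
  C: rows 5-8 cols 0-3 z=1 -> covers; best now C (z=1)
  D: rows 5-6 cols 3-4 z=2 -> covers; best now C (z=1)
Winner: C at z=1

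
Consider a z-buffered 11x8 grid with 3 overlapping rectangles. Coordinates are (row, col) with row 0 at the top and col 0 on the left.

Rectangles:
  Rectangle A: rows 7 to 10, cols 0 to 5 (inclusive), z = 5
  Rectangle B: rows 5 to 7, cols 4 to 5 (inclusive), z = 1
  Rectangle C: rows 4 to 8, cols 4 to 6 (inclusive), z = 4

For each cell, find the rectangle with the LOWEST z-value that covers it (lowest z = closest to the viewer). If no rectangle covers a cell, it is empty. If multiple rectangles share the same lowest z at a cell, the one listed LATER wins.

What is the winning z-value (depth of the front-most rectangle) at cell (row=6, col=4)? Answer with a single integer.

Answer: 1

Derivation:
Check cell (6,4):
  A: rows 7-10 cols 0-5 -> outside (row miss)
  B: rows 5-7 cols 4-5 z=1 -> covers; best now B (z=1)
  C: rows 4-8 cols 4-6 z=4 -> covers; best now B (z=1)
Winner: B at z=1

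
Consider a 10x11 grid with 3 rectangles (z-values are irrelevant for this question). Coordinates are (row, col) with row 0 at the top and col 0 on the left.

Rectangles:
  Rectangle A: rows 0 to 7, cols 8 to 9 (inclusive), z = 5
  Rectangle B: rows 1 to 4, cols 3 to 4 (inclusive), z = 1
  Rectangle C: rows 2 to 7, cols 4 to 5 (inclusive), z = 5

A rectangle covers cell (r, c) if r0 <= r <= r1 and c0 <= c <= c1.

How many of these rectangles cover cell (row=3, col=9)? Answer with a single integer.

Answer: 1

Derivation:
Check cell (3,9):
  A: rows 0-7 cols 8-9 -> covers
  B: rows 1-4 cols 3-4 -> outside (col miss)
  C: rows 2-7 cols 4-5 -> outside (col miss)
Count covering = 1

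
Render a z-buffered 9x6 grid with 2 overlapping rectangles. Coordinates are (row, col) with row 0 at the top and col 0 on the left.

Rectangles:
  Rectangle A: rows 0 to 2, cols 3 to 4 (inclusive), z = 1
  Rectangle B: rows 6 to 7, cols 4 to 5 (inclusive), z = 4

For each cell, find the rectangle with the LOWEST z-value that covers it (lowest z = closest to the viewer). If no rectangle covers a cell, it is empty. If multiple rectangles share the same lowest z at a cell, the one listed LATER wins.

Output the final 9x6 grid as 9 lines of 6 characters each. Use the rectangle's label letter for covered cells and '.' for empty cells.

...AA.
...AA.
...AA.
......
......
......
....BB
....BB
......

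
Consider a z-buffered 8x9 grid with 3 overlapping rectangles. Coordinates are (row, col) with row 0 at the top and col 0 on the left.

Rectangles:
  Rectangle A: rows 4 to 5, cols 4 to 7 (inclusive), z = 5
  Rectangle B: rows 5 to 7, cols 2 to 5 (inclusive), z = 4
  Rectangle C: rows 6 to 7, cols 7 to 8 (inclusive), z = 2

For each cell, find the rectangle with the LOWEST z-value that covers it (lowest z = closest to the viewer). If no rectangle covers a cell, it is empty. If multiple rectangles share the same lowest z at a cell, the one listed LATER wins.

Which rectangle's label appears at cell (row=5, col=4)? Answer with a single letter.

Check cell (5,4):
  A: rows 4-5 cols 4-7 z=5 -> covers; best now A (z=5)
  B: rows 5-7 cols 2-5 z=4 -> covers; best now B (z=4)
  C: rows 6-7 cols 7-8 -> outside (row miss)
Winner: B at z=4

Answer: B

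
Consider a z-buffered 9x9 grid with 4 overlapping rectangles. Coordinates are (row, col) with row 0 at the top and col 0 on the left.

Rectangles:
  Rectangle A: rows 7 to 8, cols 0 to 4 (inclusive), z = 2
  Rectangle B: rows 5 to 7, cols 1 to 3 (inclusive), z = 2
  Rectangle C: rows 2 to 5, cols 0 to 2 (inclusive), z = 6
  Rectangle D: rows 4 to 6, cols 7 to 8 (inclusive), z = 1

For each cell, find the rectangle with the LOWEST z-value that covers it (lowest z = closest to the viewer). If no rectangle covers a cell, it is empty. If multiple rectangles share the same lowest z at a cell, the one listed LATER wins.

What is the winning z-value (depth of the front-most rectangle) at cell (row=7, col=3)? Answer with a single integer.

Check cell (7,3):
  A: rows 7-8 cols 0-4 z=2 -> covers; best now A (z=2)
  B: rows 5-7 cols 1-3 z=2 -> covers; best now B (z=2)
  C: rows 2-5 cols 0-2 -> outside (row miss)
  D: rows 4-6 cols 7-8 -> outside (row miss)
Winner: B at z=2

Answer: 2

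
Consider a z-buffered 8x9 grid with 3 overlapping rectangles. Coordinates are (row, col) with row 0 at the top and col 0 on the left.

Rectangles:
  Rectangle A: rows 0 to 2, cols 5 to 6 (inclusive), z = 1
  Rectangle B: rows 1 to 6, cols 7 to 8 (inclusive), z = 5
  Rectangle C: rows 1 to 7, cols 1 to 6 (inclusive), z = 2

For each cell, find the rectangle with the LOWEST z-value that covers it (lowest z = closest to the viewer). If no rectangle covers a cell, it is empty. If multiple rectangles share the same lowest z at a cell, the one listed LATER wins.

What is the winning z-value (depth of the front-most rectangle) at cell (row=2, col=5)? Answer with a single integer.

Check cell (2,5):
  A: rows 0-2 cols 5-6 z=1 -> covers; best now A (z=1)
  B: rows 1-6 cols 7-8 -> outside (col miss)
  C: rows 1-7 cols 1-6 z=2 -> covers; best now A (z=1)
Winner: A at z=1

Answer: 1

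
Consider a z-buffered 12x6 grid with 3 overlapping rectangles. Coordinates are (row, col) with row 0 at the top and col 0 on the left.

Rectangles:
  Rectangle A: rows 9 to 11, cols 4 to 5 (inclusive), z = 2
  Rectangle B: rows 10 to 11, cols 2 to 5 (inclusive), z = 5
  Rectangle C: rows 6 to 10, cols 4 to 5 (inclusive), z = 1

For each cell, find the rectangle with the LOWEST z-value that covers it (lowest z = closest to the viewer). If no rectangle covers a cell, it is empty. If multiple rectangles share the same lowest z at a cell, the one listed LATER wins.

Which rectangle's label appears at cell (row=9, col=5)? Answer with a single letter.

Answer: C

Derivation:
Check cell (9,5):
  A: rows 9-11 cols 4-5 z=2 -> covers; best now A (z=2)
  B: rows 10-11 cols 2-5 -> outside (row miss)
  C: rows 6-10 cols 4-5 z=1 -> covers; best now C (z=1)
Winner: C at z=1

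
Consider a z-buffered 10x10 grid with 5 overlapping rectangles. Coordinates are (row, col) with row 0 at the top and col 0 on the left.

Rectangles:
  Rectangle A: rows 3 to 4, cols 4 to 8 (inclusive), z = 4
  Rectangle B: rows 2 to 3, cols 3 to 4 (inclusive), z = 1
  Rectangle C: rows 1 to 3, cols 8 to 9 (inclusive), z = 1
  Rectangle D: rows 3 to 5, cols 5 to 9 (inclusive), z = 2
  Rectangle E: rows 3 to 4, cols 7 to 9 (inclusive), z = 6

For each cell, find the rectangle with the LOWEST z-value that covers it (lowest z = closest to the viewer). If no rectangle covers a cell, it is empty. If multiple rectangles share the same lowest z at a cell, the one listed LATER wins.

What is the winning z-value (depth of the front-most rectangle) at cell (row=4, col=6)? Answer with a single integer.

Check cell (4,6):
  A: rows 3-4 cols 4-8 z=4 -> covers; best now A (z=4)
  B: rows 2-3 cols 3-4 -> outside (row miss)
  C: rows 1-3 cols 8-9 -> outside (row miss)
  D: rows 3-5 cols 5-9 z=2 -> covers; best now D (z=2)
  E: rows 3-4 cols 7-9 -> outside (col miss)
Winner: D at z=2

Answer: 2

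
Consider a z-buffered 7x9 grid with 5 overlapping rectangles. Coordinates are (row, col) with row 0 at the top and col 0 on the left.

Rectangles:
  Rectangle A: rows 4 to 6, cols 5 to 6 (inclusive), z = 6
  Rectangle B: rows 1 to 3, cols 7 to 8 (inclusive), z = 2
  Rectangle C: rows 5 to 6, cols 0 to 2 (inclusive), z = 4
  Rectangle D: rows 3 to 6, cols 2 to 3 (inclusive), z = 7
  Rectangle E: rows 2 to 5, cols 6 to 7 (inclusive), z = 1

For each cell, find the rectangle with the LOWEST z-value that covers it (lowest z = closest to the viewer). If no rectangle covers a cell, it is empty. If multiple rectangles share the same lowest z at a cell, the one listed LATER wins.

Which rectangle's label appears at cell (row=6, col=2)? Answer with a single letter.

Check cell (6,2):
  A: rows 4-6 cols 5-6 -> outside (col miss)
  B: rows 1-3 cols 7-8 -> outside (row miss)
  C: rows 5-6 cols 0-2 z=4 -> covers; best now C (z=4)
  D: rows 3-6 cols 2-3 z=7 -> covers; best now C (z=4)
  E: rows 2-5 cols 6-7 -> outside (row miss)
Winner: C at z=4

Answer: C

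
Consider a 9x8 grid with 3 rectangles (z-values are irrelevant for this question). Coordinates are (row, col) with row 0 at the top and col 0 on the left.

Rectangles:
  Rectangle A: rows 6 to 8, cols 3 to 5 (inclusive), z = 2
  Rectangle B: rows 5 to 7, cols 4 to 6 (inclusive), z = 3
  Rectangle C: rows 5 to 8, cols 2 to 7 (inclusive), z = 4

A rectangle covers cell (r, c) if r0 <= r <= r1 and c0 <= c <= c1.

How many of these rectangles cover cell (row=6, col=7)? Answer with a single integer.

Check cell (6,7):
  A: rows 6-8 cols 3-5 -> outside (col miss)
  B: rows 5-7 cols 4-6 -> outside (col miss)
  C: rows 5-8 cols 2-7 -> covers
Count covering = 1

Answer: 1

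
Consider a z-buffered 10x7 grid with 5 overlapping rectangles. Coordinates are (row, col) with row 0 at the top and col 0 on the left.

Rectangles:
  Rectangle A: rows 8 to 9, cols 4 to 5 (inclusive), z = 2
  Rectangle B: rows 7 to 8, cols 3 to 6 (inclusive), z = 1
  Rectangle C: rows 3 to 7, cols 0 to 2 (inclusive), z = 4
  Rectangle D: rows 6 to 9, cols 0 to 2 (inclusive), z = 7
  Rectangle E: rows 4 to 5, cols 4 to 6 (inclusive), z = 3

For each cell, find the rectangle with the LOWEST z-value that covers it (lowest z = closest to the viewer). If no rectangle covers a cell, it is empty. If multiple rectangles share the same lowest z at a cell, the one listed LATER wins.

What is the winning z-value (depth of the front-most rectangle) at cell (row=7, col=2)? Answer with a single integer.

Check cell (7,2):
  A: rows 8-9 cols 4-5 -> outside (row miss)
  B: rows 7-8 cols 3-6 -> outside (col miss)
  C: rows 3-7 cols 0-2 z=4 -> covers; best now C (z=4)
  D: rows 6-9 cols 0-2 z=7 -> covers; best now C (z=4)
  E: rows 4-5 cols 4-6 -> outside (row miss)
Winner: C at z=4

Answer: 4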